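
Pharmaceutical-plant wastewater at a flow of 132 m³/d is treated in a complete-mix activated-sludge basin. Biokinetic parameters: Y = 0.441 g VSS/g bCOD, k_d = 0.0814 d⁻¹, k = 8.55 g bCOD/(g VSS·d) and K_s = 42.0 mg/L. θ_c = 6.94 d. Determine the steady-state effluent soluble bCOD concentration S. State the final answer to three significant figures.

S ≈ 2.67 mg/L

From the Monod/SRT balance for a CMAS, S = K_s·(1+k_d θ_c)/[θ_c·(Y k − k_d) − 1] = 42.0 × (1 + 0.0814 × 6.94) / [6.94 × (0.441 × 8.55 − 0.0814) − 1] = 65.73 / 24.60 = 2.672 mg/L.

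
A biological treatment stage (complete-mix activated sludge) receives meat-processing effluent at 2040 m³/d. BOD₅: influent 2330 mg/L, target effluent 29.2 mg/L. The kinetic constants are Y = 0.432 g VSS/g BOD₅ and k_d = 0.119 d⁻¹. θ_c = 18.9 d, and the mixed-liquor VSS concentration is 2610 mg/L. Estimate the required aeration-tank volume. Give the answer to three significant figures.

V ≈ 4520 m³

From the SRT design equation V = Y Q (S₀−S) θ_c / [X (1 + k_d θ_c)] = 0.432 × 2040 × (2330 − 29.2) × 18.9 / [2610 × (1 + 0.119 × 18.9)] = 3.83×10^7 / 8480 = 4519 m³.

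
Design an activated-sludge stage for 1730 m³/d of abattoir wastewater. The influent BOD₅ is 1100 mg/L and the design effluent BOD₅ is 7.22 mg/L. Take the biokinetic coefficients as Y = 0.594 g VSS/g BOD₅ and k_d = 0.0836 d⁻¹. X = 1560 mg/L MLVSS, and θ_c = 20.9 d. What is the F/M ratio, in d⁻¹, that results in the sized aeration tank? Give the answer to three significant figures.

F/M ≈ 0.223 d⁻¹

From the SRT design equation V = Y Q (S₀−S) θ_c / [X (1 + k_d θ_c)] = 0.594 × 1730 × (1100 − 7.22) × 20.9 / [1560 × (1 + 0.0836 × 20.9)] = 2.35×10^7 / 4286 = 5476 m³.
F/M = Q·S₀ / (V·X) = 1730 × 1100 / (5476 × 1560) = 0.2228 g BOD₅·(g VSS·d)⁻¹.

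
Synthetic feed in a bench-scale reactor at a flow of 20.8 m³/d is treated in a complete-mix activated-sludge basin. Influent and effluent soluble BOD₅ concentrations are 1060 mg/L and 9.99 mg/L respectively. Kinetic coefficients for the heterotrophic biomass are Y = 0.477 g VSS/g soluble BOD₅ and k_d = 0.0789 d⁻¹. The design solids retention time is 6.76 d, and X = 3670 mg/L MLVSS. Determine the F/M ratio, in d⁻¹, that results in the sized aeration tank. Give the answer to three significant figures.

F/M ≈ 0.480 d⁻¹

From the SRT design equation V = Y Q (S₀−S) θ_c / [X (1 + k_d θ_c)] = 0.477 × 20.8 × (1060 − 9.99) × 6.76 / [3670 × (1 + 0.0789 × 6.76)] = 7.04×10^4 / 5627 = 12.51 m³.
Food-to-microorganism ratio F/M = Q S₀ / (V X) = 20.8 × 1060 / (12.51 × 3670) = 0.4801 d⁻¹.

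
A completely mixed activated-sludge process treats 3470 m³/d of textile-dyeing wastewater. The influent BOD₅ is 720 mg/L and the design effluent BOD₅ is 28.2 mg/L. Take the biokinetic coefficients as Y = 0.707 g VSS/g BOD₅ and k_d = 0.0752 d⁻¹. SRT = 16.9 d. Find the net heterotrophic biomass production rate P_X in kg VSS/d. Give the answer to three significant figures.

P_X ≈ 747 kg VSS/d

The observed yield is Y_obs = Y/(1 + k_d·θ_c) = 0.707 / (1 + 0.0752 × 16.9) = 0.707 / 2.271 = 0.3113 g VSS per g BOD₅ removed.
ΔS = 720 − 28.2 = 691.8 mg/L, so the substrate removal rate is 3470 × 691.8/1000 = 2401 kg BOD₅/d.
Net biomass production P_X = Y_obs × Q·(S₀ − S) = 0.3113 × 2401 = 747.4 kg VSS/d.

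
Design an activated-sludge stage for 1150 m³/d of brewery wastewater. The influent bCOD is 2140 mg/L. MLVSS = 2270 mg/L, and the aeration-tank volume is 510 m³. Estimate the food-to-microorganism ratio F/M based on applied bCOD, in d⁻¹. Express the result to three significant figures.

F/M = applied load / biomass = Q·S₀/(V·X) = 1150 × 2140 / (510.0 × 2270) = 2.126 d⁻¹.

F/M ≈ 2.13 d⁻¹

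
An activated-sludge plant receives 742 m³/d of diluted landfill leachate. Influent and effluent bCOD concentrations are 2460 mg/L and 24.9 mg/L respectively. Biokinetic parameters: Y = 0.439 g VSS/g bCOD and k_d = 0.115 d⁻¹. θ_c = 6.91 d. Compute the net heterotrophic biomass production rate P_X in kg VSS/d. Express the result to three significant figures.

Observed yield with endogenous decay: Y_obs = Y / (1 + k_d·θ_c) = 0.439 / (1 + 0.115 × 6.91) = 0.439 / 1.795 = 0.2446 g VSS/g bCOD.
Q·(S₀ − S) = 742 × (2460 − 24.9) × 10⁻³ = 1807 kg/d removed.
So the net sludge growth is P_X = 0.2446 × 1807 = 442.0 kg VSS/d.

P_X ≈ 442 kg VSS/d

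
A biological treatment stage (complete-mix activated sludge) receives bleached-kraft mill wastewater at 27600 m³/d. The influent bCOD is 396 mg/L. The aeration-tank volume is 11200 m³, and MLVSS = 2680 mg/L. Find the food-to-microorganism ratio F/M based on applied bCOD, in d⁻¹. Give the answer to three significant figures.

Food-to-microorganism ratio F/M = Q S₀ / (V X) = 27600 × 396 / (11200 × 2680) = 0.3641 d⁻¹.

F/M ≈ 0.364 d⁻¹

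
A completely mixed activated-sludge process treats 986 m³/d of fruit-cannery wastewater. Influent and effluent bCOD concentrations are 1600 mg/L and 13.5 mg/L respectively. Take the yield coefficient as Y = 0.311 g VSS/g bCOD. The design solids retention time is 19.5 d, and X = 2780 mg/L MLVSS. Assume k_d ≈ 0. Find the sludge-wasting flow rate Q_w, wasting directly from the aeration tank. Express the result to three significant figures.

Biomass mass balance (decay neglected): V·X = Y·Q·(S₀ − S)·θ_c, so V = 0.311 × 986 × (1600 − 13.5) × 19.5 / 2780 = 3412 m³.
For wasting at MLVSS concentration, Q_w = V/θ_c = 3412/19.5 = 175.0 m³/d.

Q_w ≈ 175 m³/d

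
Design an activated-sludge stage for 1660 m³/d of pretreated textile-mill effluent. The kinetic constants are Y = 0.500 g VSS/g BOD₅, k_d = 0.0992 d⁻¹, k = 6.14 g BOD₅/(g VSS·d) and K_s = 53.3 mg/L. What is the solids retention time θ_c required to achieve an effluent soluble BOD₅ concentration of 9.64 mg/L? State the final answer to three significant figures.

θ_c ≈ 2.70 d

Specific growth rate at S = 9.64 mg/L: μ = YkS/(K_s+S) = 0.500·6.14·9.64/(53.3+9.64) = 0.4702 d⁻¹.
1/θ_c = 0.4702 − 0.0992 = 0.3710 d⁻¹, so θ_c = 2.695 d.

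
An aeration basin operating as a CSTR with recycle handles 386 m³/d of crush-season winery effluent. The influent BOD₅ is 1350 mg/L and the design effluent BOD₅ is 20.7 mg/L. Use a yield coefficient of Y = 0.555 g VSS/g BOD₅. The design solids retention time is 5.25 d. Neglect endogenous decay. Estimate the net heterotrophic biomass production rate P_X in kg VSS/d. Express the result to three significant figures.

With endogenous decay neglected, the observed yield equals the true yield: Y_obs = Y = 0.555 g VSS/g BOD₅.
ΔS = 1350 − 20.7 = 1329 mg/L, so the substrate removal rate is 386 × 1329/1000 = 513.1 kg BOD₅/d.
P_X = Y_obs · Q(S₀ − S) = 0.5550 × 513.1 = 284.8 kg VSS/d.

P_X ≈ 285 kg VSS/d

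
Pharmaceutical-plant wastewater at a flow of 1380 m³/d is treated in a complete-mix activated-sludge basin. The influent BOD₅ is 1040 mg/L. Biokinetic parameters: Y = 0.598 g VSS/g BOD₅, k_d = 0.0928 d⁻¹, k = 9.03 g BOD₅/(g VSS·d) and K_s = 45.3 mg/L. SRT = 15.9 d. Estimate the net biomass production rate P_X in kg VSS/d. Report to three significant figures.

P_X ≈ 346 kg VSS/d

Effluent substrate depends only on kinetics and SRT: S = K_s(1 + k_d θ_c) / [θ_c(Yk − k_d) − 1] = 45.3 × (1 + 0.0928 × 15.9) / [15.9 × (0.598 × 9.03 − 0.0928) − 1] = 112.1 / 83.38 = 1.345 mg/L.
Correct the yield for decay: Y_obs = Y/(1 + k_d θ_c) = 0.598 / (1 + 0.0928 × 15.9) = 0.598 / 2.476 = 0.2416.
Mass of BOD₅ removed per day: Q(S₀ − S) = 1380 × 1039 g/m³ = 1433 kg/d.
Net biomass production P_X = Y_obs × Q·(S₀ − S) = 0.2416 × 1433 = 346.2 kg VSS/d.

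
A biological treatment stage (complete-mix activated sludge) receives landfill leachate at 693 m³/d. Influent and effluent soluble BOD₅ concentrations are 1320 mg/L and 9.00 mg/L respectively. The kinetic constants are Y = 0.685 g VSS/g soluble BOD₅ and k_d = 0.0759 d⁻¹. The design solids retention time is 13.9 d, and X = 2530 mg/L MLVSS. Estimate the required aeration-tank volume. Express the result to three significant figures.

V ≈ 1660 m³

Rearranging the biomass balance for a CMAS with decay, V = Y·Q·ΔS·θ_c / [X·(1+k_d θ_c)] = 0.685 × 693 × (1320 − 9.00) × 13.9 / [2530 × (1 + 0.0759 × 13.9)] = 8.65×10^6 / 5199 = 1664 m³.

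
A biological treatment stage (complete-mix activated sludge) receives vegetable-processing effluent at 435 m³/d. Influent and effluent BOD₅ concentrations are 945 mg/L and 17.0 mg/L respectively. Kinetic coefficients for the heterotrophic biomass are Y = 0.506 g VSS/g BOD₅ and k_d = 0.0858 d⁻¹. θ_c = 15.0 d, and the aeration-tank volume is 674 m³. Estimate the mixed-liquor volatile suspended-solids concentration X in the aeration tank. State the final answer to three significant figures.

X ≈ 1990 mg/L

From V·X·(1 + k_d·θ_c) = Y·Q·(S₀ − S)·θ_c: X = 0.506 × 435 × (945 − 17.0) × 15.0 / [674 × (1 + 0.0858 × 15.0)] = 1988 mg/L.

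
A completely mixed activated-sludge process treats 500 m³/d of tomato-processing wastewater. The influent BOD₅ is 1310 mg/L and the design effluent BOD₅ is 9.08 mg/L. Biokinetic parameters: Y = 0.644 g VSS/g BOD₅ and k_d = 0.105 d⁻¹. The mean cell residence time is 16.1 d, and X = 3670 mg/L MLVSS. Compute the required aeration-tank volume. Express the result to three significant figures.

Rearranging the biomass balance for a CMAS with decay, V = Y·Q·ΔS·θ_c / [X·(1+k_d θ_c)] = 0.644 × 500 × (1310 − 9.08) × 16.1 / [3670 × (1 + 0.105 × 16.1)] = 6.74×10^6 / 9874 = 683.0 m³.

V ≈ 683 m³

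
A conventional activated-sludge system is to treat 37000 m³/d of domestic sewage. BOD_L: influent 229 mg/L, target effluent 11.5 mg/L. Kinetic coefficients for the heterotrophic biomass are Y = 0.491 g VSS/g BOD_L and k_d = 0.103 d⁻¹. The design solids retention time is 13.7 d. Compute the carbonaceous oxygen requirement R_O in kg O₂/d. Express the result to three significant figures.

The observed yield is Y_obs = Y/(1 + k_d·θ_c) = 0.491 / (1 + 0.103 × 13.7) = 0.491 / 2.411 = 0.2036 g VSS per g BOD_L removed.
Mass of BOD_L removed per day: Q(S₀ − S) = 37000 × 217.5 g/m³ = 8048 kg/d.
Net sludge production P_X = 0.2036 × 8048 = 1639 kg VSS/d.
R_O = Q·ΔS − 1.42 P_X = 8048 − 2327 = 5720 kg O₂/d.

R_O ≈ 5720 kg O₂/d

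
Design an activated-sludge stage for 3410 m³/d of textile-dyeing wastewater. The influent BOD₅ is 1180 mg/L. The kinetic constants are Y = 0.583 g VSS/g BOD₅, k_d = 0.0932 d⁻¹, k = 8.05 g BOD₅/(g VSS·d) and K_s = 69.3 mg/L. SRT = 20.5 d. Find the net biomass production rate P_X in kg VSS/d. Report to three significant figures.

P_X ≈ 805 kg VSS/d

Effluent substrate depends only on kinetics and SRT: S = K_s(1 + k_d θ_c) / [θ_c(Yk − k_d) − 1] = 69.3 × (1 + 0.0932 × 20.5) / [20.5 × (0.583 × 8.05 − 0.0932) − 1] = 201.7 / 93.30 = 2.162 mg/L.
Correct the yield for decay: Y_obs = Y/(1 + k_d θ_c) = 0.583 / (1 + 0.0932 × 20.5) = 0.583 / 2.911 = 0.2003.
Substrate removed = Q·(S₀ − S) = 3410 m³/d × (1180 − 2.16) g/m³ = 4.02×10^6 g/d = 4016 kg/d.
Biomass produced: P_X = Y_obs·Q·ΔS = 0.2003 × 4016 ≈ 804.5 kg VSS/d.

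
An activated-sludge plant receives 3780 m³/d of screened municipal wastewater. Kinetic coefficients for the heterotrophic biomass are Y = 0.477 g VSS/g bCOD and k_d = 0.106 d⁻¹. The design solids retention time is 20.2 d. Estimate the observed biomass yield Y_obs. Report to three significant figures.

Observed yield with endogenous decay: Y_obs = Y / (1 + k_d·θ_c) = 0.477 / (1 + 0.106 × 20.2) = 0.477 / 3.141 = 0.1519 g VSS/g bCOD.

Y_obs ≈ 0.152 g VSS/g bCOD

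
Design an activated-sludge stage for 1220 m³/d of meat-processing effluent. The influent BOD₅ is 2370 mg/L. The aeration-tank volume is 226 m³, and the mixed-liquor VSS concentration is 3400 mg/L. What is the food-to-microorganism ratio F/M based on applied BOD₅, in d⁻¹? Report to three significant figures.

F/M ≈ 3.76 d⁻¹

F/M = applied load / biomass = Q·S₀/(V·X) = 1220 × 2370 / (226.0 × 3400) = 3.763 d⁻¹.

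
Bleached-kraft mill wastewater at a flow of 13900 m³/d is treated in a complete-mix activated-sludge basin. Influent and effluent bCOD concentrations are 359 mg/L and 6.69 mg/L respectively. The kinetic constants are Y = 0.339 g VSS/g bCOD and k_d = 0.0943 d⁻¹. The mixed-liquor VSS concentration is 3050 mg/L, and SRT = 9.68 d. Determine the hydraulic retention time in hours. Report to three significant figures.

Steady-state biomass mass balance: V·X·(1 + k_d·θ_c) = Y·Q·(S₀ − S)·θ_c, so V = 0.339 × 13900 × (359 − 6.69) × 9.68 / [3050 × (1 + 0.0943 × 9.68)] = 1.61×10^7 / 5834 = 2754 m³.
τ = V/Q = 2754/13900 = 0.1982 d, or 4.756 h.

τ ≈ 4.76 h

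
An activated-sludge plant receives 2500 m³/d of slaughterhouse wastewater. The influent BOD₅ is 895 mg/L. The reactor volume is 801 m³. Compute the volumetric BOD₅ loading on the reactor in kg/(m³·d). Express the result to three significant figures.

L_v ≈ 2.79 kg BOD₅/(m³·d)

Volumetric loading L_v = Q·S₀ / V = 2500 × 895 g/m³ / 801.0 m³ = 2793 g/(m³·d) = 2.793 kg BOD₅/(m³·d).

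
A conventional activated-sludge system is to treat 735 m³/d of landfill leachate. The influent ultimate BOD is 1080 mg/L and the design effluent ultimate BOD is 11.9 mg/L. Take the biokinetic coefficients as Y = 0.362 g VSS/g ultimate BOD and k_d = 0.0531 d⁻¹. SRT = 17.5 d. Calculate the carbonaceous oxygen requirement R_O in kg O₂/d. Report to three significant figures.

Observed yield with endogenous decay: Y_obs = Y / (1 + k_d·θ_c) = 0.362 / (1 + 0.0531 × 17.5) = 0.362 / 1.929 = 0.1876 g VSS/g ultimate BOD.
Mass of ultimate BOD removed per day: Q(S₀ − S) = 735 × 1068 g/m³ = 785.1 kg/d.
Biomass synthesised: P_X = Y_obs × 785.1 = 147.3 kg VSS/d.
R_O = Q·ΔS − 1.42 P_X = 785.1 − 209.2 = 575.9 kg O₂/d.

R_O ≈ 576 kg O₂/d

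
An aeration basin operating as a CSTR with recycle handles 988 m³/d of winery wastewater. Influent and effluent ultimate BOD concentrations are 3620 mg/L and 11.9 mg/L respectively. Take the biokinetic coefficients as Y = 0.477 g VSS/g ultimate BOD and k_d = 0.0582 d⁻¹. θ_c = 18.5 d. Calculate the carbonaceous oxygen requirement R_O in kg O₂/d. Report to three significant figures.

R_O ≈ 2400 kg O₂/d

The observed yield is Y_obs = Y/(1 + k_d·θ_c) = 0.477 / (1 + 0.0582 × 18.5) = 0.477 / 2.077 = 0.2297 g VSS per g ultimate BOD removed.
Mass of ultimate BOD removed per day: Q(S₀ − S) = 988 × 3608 g/m³ = 3565 kg/d.
Net sludge production P_X = 0.2297 × 3565 = 818.8 kg VSS/d.
R_O = Q·ΔS − 1.42 P_X = 3565 − 1163 = 2402 kg O₂/d.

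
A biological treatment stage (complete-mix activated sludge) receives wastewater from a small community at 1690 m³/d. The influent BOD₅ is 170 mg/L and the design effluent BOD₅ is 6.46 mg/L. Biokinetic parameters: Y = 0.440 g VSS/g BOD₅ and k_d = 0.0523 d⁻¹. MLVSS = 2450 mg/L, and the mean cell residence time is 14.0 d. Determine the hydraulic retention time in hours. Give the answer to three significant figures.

Steady-state biomass mass balance: V·X·(1 + k_d·θ_c) = Y·Q·(S₀ − S)·θ_c, so V = 0.440 × 1690 × (170 − 6.46) × 14.0 / [2450 × (1 + 0.0523 × 14.0)] = 1.7×10^6 / 4244 = 401.2 m³.
τ = V/Q = 401.2/1690 = 0.2374 d, or 5.697 h.

τ ≈ 5.70 h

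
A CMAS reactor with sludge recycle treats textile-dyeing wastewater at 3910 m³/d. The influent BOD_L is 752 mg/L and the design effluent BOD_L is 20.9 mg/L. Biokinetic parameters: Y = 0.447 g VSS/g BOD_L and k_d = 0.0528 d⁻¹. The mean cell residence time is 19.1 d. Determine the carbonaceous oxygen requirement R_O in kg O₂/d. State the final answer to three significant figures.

The observed yield is Y_obs = Y/(1 + k_d·θ_c) = 0.447 / (1 + 0.0528 × 19.1) = 0.447 / 2.008 = 0.2226 g VSS per g BOD_L removed.
Mass of BOD_L removed per day: Q(S₀ − S) = 3910 × 731.1 g/m³ = 2859 kg/d.
P_X = Y_obs·Q·(S₀ − S) = 0.2226 × 2859 = 636.2 kg VSS/d.
Carbonaceous O₂ demand = substrate oxidised − cell-mass equivalent = 2859 − 1.42 × 636.2 = 1955 kg O₂/d.

R_O ≈ 1960 kg O₂/d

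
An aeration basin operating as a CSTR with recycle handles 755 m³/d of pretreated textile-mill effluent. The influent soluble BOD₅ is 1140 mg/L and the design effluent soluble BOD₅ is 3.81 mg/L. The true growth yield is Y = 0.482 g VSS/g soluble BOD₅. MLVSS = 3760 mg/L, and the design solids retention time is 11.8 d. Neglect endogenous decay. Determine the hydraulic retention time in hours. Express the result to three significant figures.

τ ≈ 41.2 h

V·X = Y·Q·ΔS·θ_c gives V = 0.482 × 755 × (1140 − 3.81) × 11.8 / 3760 = 1298 m³.
τ = V/Q = 1298/755 = 1.719 d, or 41.25 h.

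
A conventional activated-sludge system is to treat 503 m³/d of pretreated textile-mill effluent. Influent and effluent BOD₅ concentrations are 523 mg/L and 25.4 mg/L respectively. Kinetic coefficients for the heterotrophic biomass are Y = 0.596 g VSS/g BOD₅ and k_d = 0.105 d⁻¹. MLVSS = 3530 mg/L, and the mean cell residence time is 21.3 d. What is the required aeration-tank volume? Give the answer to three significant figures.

V ≈ 278 m³

From the SRT design equation V = Y Q (S₀−S) θ_c / [X (1 + k_d θ_c)] = 0.596 × 503 × (523 − 25.4) × 21.3 / [3530 × (1 + 0.105 × 21.3)] = 3.18×10^6 / 11425 = 278.1 m³.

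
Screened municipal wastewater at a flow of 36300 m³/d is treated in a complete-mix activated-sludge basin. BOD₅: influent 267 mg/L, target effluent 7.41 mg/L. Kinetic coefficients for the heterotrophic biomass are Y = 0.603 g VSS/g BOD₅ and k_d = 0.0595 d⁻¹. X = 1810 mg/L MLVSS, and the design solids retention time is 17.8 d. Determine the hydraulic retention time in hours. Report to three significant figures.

τ ≈ 17.9 h

Rearranging the biomass balance for a CMAS with decay, V = Y·Q·ΔS·θ_c / [X·(1+k_d θ_c)] = 0.603 × 36300 × (267 − 7.41) × 17.8 / [1810 × (1 + 0.0595 × 17.8)] = 1.01×10^8 / 3727 = 27138 m³.
HRT = V/Q = 27138 m³ / 36300 m³·d⁻¹ = 0.7476 d × 24 = 17.94 h.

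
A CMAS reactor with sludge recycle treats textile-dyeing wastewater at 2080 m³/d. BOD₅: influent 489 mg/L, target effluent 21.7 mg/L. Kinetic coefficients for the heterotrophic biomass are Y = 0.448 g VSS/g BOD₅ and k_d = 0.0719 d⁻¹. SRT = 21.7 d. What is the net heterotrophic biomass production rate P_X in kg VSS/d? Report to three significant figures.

P_X ≈ 170 kg VSS/d

Observed yield with endogenous decay: Y_obs = Y / (1 + k_d·θ_c) = 0.448 / (1 + 0.0719 × 21.7) = 0.448 / 2.560 = 0.1750 g VSS/g BOD₅.
Mass of BOD₅ removed per day: Q(S₀ − S) = 2080 × 467.3 g/m³ = 972.0 kg/d.
Net biomass production P_X = Y_obs × Q·(S₀ − S) = 0.1750 × 972.0 = 170.1 kg VSS/d.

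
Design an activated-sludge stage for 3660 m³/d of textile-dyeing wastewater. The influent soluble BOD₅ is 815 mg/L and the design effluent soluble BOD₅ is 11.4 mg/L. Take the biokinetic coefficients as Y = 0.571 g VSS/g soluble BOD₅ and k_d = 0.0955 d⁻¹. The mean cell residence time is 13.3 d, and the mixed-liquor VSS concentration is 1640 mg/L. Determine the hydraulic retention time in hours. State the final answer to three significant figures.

From the SRT design equation V = Y Q (S₀−S) θ_c / [X (1 + k_d θ_c)] = 0.571 × 3660 × (815 − 11.4) × 13.3 / [1640 × (1 + 0.0955 × 13.3)] = 2.23×10^7 / 3723 = 5999 m³.
Hydraulic retention time τ = V/Q = 5999 / 3660 = 1.639 d = 39.34 h.

τ ≈ 39.3 h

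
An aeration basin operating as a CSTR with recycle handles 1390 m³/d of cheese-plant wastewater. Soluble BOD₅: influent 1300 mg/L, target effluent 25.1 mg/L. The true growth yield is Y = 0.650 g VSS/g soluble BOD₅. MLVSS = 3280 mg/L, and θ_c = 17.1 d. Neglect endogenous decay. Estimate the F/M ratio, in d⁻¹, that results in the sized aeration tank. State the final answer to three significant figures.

F/M ≈ 0.0917 d⁻¹

V·X = Y·Q·ΔS·θ_c gives V = 0.650 × 1390 × (1300 − 25.1) × 17.1 / 3280 = 6005 m³.
Food-to-microorganism ratio F/M = Q S₀ / (V X) = 1390 × 1300 / (6005 × 3280) = 0.09174 d⁻¹.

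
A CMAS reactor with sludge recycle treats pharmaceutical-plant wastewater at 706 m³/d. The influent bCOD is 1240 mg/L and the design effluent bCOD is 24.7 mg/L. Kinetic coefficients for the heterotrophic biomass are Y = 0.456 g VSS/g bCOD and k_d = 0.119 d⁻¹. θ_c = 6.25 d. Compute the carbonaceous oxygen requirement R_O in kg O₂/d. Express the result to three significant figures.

Y_obs = Y / (1 + k_d θ_c) = 0.456 / (1 + 0.119 × 6.25) = 0.456 / 1.744 = 0.2615.
Substrate removed = Q·(S₀ − S) = 706 m³/d × (1240 − 24.7) g/m³ = 8.58×10^5 g/d = 858.0 kg/d.
Net sludge production P_X = 0.2615 × 858.0 = 224.4 kg VSS/d.
R_O = Q·(S₀ − S) − 1.42·P_X = 858.0 − 1.42 × 224.4 = 539.4 kg O₂/d.

R_O ≈ 539 kg O₂/d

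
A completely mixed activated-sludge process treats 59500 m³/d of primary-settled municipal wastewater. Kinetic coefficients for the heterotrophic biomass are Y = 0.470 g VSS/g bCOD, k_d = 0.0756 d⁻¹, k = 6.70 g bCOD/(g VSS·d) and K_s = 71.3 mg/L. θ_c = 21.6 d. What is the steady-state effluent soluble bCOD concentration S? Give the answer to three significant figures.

Effluent substrate depends only on kinetics and SRT: S = K_s(1 + k_d θ_c) / [θ_c(Yk − k_d) − 1] = 71.3 × (1 + 0.0756 × 21.6) / [21.6 × (0.470 × 6.70 − 0.0756) − 1] = 187.7 / 65.39 = 2.871 mg/L.

S ≈ 2.87 mg/L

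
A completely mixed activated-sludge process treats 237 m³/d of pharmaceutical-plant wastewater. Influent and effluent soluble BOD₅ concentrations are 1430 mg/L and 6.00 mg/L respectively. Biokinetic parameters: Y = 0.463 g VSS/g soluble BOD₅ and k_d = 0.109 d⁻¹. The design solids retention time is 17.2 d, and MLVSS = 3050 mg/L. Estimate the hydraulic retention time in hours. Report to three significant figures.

τ ≈ 31.0 h

Steady-state biomass mass balance: V·X·(1 + k_d·θ_c) = Y·Q·(S₀ − S)·θ_c, so V = 0.463 × 237 × (1430 − 6.00) × 17.2 / [3050 × (1 + 0.109 × 17.2)] = 2.69×10^6 / 8768 = 306.5 m³.
HRT = V/Q = 306.5 m³ / 237 m³·d⁻¹ = 1.293 d × 24 = 31.04 h.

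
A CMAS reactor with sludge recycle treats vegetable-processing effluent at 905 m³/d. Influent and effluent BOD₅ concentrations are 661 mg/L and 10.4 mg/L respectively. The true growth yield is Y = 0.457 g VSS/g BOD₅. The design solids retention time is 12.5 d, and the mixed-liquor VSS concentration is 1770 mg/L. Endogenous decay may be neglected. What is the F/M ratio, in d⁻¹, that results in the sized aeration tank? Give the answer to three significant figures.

V·X = Y·Q·ΔS·θ_c gives V = 0.457 × 905 × (661 − 10.4) × 12.5 / 1770 = 1900 m³.
F/M = Q·S₀ / (V·X) = 905 × 661 / (1900 × 1770) = 0.1779 g BOD₅·(g VSS·d)⁻¹.

F/M ≈ 0.178 d⁻¹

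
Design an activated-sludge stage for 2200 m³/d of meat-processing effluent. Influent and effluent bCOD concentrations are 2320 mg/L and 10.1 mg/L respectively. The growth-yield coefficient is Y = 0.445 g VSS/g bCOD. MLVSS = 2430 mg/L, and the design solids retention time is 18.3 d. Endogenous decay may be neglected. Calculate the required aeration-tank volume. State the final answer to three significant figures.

Biomass mass balance (decay neglected): V·X = Y·Q·(S₀ − S)·θ_c, so V = 0.445 × 2200 × (2320 − 10.1) × 18.3 / 2430 = 17030 m³.

V ≈ 17000 m³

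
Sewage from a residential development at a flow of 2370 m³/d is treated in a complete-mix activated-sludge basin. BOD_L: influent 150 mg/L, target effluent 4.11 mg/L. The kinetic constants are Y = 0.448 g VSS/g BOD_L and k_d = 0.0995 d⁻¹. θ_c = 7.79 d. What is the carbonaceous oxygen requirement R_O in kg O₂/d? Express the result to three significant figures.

R_O ≈ 222 kg O₂/d

The observed yield is Y_obs = Y/(1 + k_d·θ_c) = 0.448 / (1 + 0.0995 × 7.79) = 0.448 / 1.775 = 0.2524 g VSS per g BOD_L removed.
Mass of BOD_L removed per day: Q(S₀ − S) = 2370 × 145.9 g/m³ = 345.8 kg/d.
Biomass synthesised: P_X = Y_obs × 345.8 = 87.26 kg VSS/d.
R_O = Q·ΔS − 1.42 P_X = 345.8 − 123.9 = 221.8 kg O₂/d.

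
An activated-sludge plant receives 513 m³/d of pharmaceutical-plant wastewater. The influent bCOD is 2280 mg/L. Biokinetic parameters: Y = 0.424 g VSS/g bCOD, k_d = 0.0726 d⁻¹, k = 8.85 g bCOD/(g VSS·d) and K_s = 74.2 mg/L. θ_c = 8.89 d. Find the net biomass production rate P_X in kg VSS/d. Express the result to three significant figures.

Effluent substrate depends only on kinetics and SRT: S = K_s(1 + k_d θ_c) / [θ_c(Yk − k_d) − 1] = 74.2 × (1 + 0.0726 × 8.89) / [8.89 × (0.424 × 8.85 − 0.0726) − 1] = 122.1 / 31.71 = 3.850 mg/L.
Y_obs = Y / (1 + k_d θ_c) = 0.424 / (1 + 0.0726 × 8.89) = 0.424 / 1.645 = 0.2577.
Q·(S₀ − S) = 513 × (2280 − 3.85) × 10⁻³ = 1168 kg/d removed.
So the net sludge growth is P_X = 0.2577 × 1168 = 300.9 kg VSS/d.

P_X ≈ 301 kg VSS/d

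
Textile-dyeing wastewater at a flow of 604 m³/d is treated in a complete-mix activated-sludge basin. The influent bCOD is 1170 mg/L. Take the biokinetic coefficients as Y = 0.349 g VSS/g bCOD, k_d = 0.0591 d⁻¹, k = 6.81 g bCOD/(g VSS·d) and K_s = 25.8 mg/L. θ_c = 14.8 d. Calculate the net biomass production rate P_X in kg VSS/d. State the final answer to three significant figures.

From the Monod/SRT balance for a CMAS, S = K_s·(1+k_d θ_c)/[θ_c·(Y k − k_d) − 1] = 25.8 × (1 + 0.0591 × 14.8) / [14.8 × (0.349 × 6.81 − 0.0591) − 1] = 48.37 / 33.30 = 1.452 mg/L.
Correct the yield for decay: Y_obs = Y/(1 + k_d θ_c) = 0.349 / (1 + 0.0591 × 14.8) = 0.349 / 1.875 = 0.1862.
Substrate removed = Q·(S₀ − S) = 604 m³/d × (1170 − 1.45) g/m³ = 7.06×10^5 g/d = 705.8 kg/d.
So the net sludge growth is P_X = 0.1862 × 705.8 = 131.4 kg VSS/d.

P_X ≈ 131 kg VSS/d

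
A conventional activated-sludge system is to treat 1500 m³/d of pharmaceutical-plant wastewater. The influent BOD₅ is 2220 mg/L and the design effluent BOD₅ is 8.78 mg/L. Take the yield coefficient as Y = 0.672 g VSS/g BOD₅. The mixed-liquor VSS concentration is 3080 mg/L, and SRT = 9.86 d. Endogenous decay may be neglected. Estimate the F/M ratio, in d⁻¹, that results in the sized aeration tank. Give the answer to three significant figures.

With k_d = 0 the design equation reduces to V = Y Q (S₀−S) θ_c / X = 0.672 × 1500 × (2220 − 8.78) × 9.86 / 3080 = 7135 m³.
F/M = Q·S₀ / (V·X) = 1500 × 2220 / (7135 × 3080) = 0.1515 g BOD₅·(g VSS·d)⁻¹.

F/M ≈ 0.152 d⁻¹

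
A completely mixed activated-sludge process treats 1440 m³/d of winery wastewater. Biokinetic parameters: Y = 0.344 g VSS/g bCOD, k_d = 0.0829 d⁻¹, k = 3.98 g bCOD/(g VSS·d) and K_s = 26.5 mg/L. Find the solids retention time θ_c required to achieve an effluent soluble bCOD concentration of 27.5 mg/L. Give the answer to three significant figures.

θ_c ≈ 1.63 d

At the target effluent, Y k S/(K_s+S) = 0.344×3.98×27.5/54.00 = 0.6972 d⁻¹.
θ_c = 1/(μ − k_d) = 1/(0.6972 − 0.0829) = 1/0.6143 = 1.628 d.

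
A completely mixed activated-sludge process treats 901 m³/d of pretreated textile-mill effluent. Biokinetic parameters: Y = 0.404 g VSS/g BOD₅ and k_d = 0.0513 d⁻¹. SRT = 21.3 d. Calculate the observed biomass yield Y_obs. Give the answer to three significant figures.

Y_obs = Y / (1 + k_d θ_c) = 0.404 / (1 + 0.0513 × 21.3) = 0.404 / 2.093 = 0.1931.

Y_obs ≈ 0.193 g VSS/g BOD₅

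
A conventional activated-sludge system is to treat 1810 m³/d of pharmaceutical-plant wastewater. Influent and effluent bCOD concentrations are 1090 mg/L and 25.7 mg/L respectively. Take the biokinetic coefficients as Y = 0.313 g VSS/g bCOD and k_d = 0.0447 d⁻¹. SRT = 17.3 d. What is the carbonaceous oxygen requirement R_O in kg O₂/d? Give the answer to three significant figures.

Correct the yield for decay: Y_obs = Y/(1 + k_d θ_c) = 0.313 / (1 + 0.0447 × 17.3) = 0.313 / 1.773 = 0.1765.
ΔS = 1090 − 25.7 = 1064 mg/L, so the substrate removal rate is 1810 × 1064/1000 = 1926 kg bCOD/d.
Net sludge production P_X = 0.1765 × 1926 = 340.0 kg VSS/d.
R_O = Q·(S₀ − S) − 1.42·P_X = 1926 − 1.42 × 340.0 = 1444 kg O₂/d.

R_O ≈ 1440 kg O₂/d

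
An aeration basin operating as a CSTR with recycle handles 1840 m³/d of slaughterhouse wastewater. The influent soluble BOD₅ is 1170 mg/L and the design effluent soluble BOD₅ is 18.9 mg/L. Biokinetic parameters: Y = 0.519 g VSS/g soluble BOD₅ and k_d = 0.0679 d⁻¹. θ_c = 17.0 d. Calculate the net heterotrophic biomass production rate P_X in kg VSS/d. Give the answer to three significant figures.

Y_obs = Y / (1 + k_d θ_c) = 0.519 / (1 + 0.0679 × 17.0) = 0.519 / 2.154 = 0.2409.
Substrate removed = Q·(S₀ − S) = 1840 m³/d × (1170 − 18.9) g/m³ = 2.12×10^6 g/d = 2118 kg/d.
So the net sludge growth is P_X = 0.2409 × 2118 = 510.3 kg VSS/d.

P_X ≈ 510 kg VSS/d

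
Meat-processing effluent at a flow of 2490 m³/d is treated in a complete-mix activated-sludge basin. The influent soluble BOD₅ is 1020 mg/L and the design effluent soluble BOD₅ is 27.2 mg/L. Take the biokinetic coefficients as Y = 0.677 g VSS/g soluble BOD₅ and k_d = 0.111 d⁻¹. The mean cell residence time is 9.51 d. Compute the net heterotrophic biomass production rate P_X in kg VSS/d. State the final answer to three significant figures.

P_X ≈ 814 kg VSS/d

Correct the yield for decay: Y_obs = Y/(1 + k_d θ_c) = 0.677 / (1 + 0.111 × 9.51) = 0.677 / 2.056 = 0.3293.
Substrate removed = Q·(S₀ − S) = 2490 m³/d × (1020 − 27.2) g/m³ = 2.47×10^6 g/d = 2472 kg/d.
Biomass produced: P_X = Y_obs·Q·ΔS = 0.3293 × 2472 ≈ 814.2 kg VSS/d.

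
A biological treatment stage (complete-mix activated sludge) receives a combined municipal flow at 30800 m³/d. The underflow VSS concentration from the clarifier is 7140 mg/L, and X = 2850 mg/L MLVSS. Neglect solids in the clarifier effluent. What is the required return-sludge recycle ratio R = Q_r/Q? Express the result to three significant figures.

R ≈ 0.664

Mass balance around the secondary clarifier (neglecting effluent solids): R = X / (X_r − X) = 2850 / (7140 − 2850) = 0.6643.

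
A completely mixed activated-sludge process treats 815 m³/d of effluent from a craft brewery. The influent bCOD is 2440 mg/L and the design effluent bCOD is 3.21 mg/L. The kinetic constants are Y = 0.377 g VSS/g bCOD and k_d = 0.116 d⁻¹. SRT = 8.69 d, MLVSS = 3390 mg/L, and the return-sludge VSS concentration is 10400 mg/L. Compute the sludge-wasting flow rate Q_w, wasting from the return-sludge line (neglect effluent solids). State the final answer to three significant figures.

From the SRT design equation V = Y Q (S₀−S) θ_c / [X (1 + k_d θ_c)] = 0.377 × 815 × (2440 − 3.21) × 8.69 / [3390 × (1 + 0.116 × 8.69)] = 6.51×10^6 / 6807 = 955.8 m³.
θ_c = V·X/(Q_w·X_r) when wasting from the recycle, so Q_w = V·X/(θ_c·X_r) = 955.8 × 3390 / (8.69 × 10400) = 35.85 m³/d.

Q_w ≈ 35.9 m³/d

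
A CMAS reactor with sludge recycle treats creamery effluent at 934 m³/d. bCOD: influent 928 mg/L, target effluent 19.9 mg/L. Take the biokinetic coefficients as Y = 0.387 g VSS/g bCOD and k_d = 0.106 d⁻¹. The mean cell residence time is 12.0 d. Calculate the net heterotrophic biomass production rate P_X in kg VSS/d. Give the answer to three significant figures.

P_X ≈ 144 kg VSS/d

Y_obs = Y / (1 + k_d θ_c) = 0.387 / (1 + 0.106 × 12.0) = 0.387 / 2.272 = 0.1703.
Substrate removed = Q·(S₀ − S) = 934 m³/d × (928 − 19.9) g/m³ = 8.48×10^5 g/d = 848.2 kg/d.
Net biomass production P_X = Y_obs × Q·(S₀ − S) = 0.1703 × 848.2 = 144.5 kg VSS/d.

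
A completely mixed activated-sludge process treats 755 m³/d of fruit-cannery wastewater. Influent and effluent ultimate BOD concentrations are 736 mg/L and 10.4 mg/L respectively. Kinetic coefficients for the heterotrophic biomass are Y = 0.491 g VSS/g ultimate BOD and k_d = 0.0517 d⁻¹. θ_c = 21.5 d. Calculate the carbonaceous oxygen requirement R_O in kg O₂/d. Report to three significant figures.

Correct the yield for decay: Y_obs = Y/(1 + k_d θ_c) = 0.491 / (1 + 0.0517 × 21.5) = 0.491 / 2.112 = 0.2325.
ΔS = 736 − 10.4 = 725.6 mg/L, so the substrate removal rate is 755 × 725.6/1000 = 547.8 kg ultimate BOD/d.
Net sludge production P_X = 0.2325 × 547.8 = 127.4 kg VSS/d.
Carbonaceous O₂ demand = substrate oxidised − cell-mass equivalent = 547.8 − 1.42 × 127.4 = 366.9 kg O₂/d.

R_O ≈ 367 kg O₂/d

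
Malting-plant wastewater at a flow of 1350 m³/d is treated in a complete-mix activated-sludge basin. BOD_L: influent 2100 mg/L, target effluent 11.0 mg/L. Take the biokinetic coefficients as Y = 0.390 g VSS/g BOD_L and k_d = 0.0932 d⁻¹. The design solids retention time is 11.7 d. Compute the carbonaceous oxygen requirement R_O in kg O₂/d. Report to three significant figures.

Correct the yield for decay: Y_obs = Y/(1 + k_d θ_c) = 0.390 / (1 + 0.0932 × 11.7) = 0.390 / 2.090 = 0.1866.
ΔS = 2100 − 11.0 = 2089 mg/L, so the substrate removal rate is 1350 × 2089/1000 = 2820 kg BOD_L/d.
Net sludge production P_X = 0.1866 × 2820 = 526.1 kg VSS/d.
R_O = Q·ΔS − 1.42 P_X = 2820 − 747.1 = 2073 kg O₂/d.

R_O ≈ 2070 kg O₂/d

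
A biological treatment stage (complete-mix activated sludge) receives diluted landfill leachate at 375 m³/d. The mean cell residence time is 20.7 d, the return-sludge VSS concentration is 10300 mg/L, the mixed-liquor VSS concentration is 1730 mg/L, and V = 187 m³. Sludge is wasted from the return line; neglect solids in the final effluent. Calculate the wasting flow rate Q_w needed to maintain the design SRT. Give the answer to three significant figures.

Q_w ≈ 1.52 m³/d

Q_w = (V·X)/(θ_c X_r) = 187.0 × 1730 / (20.7 × 10300) = 1.517 m³/d.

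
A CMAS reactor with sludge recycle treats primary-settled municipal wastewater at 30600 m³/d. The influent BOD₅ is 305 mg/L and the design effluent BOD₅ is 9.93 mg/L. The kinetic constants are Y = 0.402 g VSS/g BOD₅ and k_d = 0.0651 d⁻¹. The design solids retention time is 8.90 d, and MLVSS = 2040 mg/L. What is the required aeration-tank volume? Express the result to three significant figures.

V ≈ 10000 m³

Steady-state biomass mass balance: V·X·(1 + k_d·θ_c) = Y·Q·(S₀ − S)·θ_c, so V = 0.402 × 30600 × (305 − 9.93) × 8.90 / [2040 × (1 + 0.0651 × 8.90)] = 3.23×10^7 / 3222 = 10026 m³.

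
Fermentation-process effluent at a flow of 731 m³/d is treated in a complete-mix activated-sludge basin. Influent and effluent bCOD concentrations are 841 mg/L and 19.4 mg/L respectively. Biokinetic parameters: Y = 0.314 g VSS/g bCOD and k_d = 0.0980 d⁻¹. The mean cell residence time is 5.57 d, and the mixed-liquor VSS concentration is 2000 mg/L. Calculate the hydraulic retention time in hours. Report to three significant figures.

τ ≈ 11.2 h

Steady-state biomass mass balance: V·X·(1 + k_d·θ_c) = Y·Q·(S₀ − S)·θ_c, so V = 0.314 × 731 × (841 − 19.4) × 5.57 / [2000 × (1 + 0.0980 × 5.57)] = 1.05×10^6 / 3092 = 339.8 m³.
Hydraulic retention time τ = V/Q = 339.8 / 731 = 0.4648 d = 11.15 h.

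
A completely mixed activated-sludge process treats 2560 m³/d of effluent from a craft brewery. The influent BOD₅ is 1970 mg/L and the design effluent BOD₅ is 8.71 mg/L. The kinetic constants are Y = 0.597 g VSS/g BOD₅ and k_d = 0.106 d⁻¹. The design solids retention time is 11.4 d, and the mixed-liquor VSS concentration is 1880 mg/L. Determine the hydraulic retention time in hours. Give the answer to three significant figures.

Steady-state biomass mass balance: V·X·(1 + k_d·θ_c) = Y·Q·(S₀ − S)·θ_c, so V = 0.597 × 2560 × (1970 − 8.71) × 11.4 / [1880 × (1 + 0.106 × 11.4)] = 3.42×10^7 / 4152 = 8230 m³.
HRT = V/Q = 8230 m³ / 2560 m³·d⁻¹ = 3.215 d × 24 = 77.16 h.

τ ≈ 77.2 h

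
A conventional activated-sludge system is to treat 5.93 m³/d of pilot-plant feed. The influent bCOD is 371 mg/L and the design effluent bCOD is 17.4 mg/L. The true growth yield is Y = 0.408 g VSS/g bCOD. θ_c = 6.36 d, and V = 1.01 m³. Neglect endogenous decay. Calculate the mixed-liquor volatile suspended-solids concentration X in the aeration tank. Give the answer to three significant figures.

X = Y·Q·ΔS·θ_c / V = 0.408 × 5.93 × (371 − 17.4) × 6.36 / 1.01 = 5387 mg/L.

X ≈ 5390 mg/L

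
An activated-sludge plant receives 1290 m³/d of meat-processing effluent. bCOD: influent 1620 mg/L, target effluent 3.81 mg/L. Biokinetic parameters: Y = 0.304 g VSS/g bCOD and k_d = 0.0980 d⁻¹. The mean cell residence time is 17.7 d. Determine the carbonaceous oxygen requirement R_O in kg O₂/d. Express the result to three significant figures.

Y_obs = Y / (1 + k_d θ_c) = 0.304 / (1 + 0.0980 × 17.7) = 0.304 / 2.735 = 0.1112.
Q·(S₀ − S) = 1290 × (1620 − 3.81) × 10⁻³ = 2085 kg/d removed.
P_X = Y_obs·Q·(S₀ − S) = 0.1112 × 2085 = 231.8 kg VSS/d.
R_O = Q·ΔS − 1.42 P_X = 2085 − 329.1 = 1756 kg O₂/d.

R_O ≈ 1760 kg O₂/d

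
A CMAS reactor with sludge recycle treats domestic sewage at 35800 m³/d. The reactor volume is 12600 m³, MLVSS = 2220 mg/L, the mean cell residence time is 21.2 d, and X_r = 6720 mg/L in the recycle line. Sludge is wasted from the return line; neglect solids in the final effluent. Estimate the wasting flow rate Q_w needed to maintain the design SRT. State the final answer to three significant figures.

Q_w ≈ 196 m³/d

Q_w = (V·X)/(θ_c X_r) = 12600 × 2220 / (21.2 × 6720) = 196.3 m³/d.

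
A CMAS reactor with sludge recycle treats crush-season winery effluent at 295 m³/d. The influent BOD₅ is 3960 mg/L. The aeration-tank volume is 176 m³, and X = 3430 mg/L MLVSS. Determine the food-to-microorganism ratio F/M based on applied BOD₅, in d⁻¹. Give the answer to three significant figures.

F/M = applied load / biomass = Q·S₀/(V·X) = 295 × 3960 / (176.0 × 3430) = 1.935 d⁻¹.

F/M ≈ 1.94 d⁻¹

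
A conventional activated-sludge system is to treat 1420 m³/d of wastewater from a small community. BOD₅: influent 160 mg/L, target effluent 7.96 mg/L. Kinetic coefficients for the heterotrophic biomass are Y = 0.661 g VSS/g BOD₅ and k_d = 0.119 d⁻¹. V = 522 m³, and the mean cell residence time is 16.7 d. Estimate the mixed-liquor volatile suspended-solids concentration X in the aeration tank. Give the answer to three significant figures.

From V·X·(1 + k_d·θ_c) = Y·Q·(S₀ − S)·θ_c: X = 0.661 × 1420 × (160 − 7.96) × 16.7 / [522 × (1 + 0.119 × 16.7)] = 1528 mg/L.

X ≈ 1530 mg/L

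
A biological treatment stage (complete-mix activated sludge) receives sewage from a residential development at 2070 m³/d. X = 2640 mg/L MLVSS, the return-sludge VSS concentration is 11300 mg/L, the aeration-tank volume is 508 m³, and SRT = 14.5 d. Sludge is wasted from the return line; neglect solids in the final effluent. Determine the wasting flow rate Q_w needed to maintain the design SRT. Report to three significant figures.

Q_w ≈ 8.19 m³/d

θ_c = V·X/(Q_w·X_r) when wasting from the recycle, so Q_w = V·X/(θ_c·X_r) = 508.0 × 2640 / (14.5 × 11300) = 8.185 m³/d.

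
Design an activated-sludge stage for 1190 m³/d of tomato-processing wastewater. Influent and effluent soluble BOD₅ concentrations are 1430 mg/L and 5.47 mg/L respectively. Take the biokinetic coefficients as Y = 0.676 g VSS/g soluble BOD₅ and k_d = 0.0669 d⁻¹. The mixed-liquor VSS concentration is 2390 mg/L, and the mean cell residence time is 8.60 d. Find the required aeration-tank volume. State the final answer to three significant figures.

Steady-state biomass mass balance: V·X·(1 + k_d·θ_c) = Y·Q·(S₀ − S)·θ_c, so V = 0.676 × 1190 × (1430 − 5.47) × 8.60 / [2390 × (1 + 0.0669 × 8.60)] = 9.86×10^6 / 3765 = 2618 m³.

V ≈ 2620 m³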